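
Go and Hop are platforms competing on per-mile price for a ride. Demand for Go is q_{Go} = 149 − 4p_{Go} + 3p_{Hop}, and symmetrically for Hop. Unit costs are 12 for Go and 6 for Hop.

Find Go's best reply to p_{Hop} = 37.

Go's profit: π = (p_{Go} − 12)(149 − 4p_{Go} + 3p_{Hop}).
∂π/∂p_{Go} = 197 − 8p_{Go} + 3p_{Hop} = 0 ⇒ p_{Go} = 24.625 + 0.375p_{Hop}.
At p_{Hop} = 37: p_{Go} = 24.625 + 0.375·37 = 38.5.

38.5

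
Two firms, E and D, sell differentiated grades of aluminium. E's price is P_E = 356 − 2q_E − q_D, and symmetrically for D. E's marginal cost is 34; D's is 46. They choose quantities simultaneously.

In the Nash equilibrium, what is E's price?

164.4

Firm E's profit: π = q_E(356 − 2q_E − q_D) − 34q_E.
∂π/∂q_E = 322 − 4q_E − q_D = 0 ⇒ q_E = 80.5 − 0.25q_D.
Similarly q_D = 77.5 − 0.25q_E.
Solving the two reaction functions simultaneously: (1 − (−0.25)(−0.25))q_E = 80.5 − 0.25·77.5, so 0.9375q_E = 61.125 and q_E = 65.2.
Then q_D = 77.5 − 0.25·65.2 = 61.2.
P_E = 356 − 2·65.2 − 61.2 = 164.4.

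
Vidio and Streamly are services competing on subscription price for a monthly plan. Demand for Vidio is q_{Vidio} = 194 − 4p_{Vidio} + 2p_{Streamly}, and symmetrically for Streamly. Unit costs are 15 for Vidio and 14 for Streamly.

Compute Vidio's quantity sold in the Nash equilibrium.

Vidio's profit: π = (p_{Vidio} − 15)(194 − 4p_{Vidio} + 2p_{Streamly}).
∂π/∂p_{Vidio} = 254 − 8p_{Vidio} + 2p_{Streamly} = 0 ⇒ p_{Vidio} = 31.75 + 0.25p_{Streamly}.
Similarly p_{Streamly} = 31.25 + 0.25p_{Vidio}.
Plugging p_{Streamly} into Vidio's best response: p_{Vidio} = 31.75 + 0.25(31.25 + 0.25p_{Vidio}) ⇒ 0.9375p_{Vidio} = 39.5625, so p_{Vidio} = 42.2.
Then p_{Streamly} = 31.25 + 0.25·42.2 = 41.8.
q_{Vidio} = 194 − 4·42.2 + 2·41.8 = 108.8.

108.8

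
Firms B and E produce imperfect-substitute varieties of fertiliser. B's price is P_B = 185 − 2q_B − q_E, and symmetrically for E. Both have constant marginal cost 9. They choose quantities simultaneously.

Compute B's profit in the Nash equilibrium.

2478.08

Firm B's profit: π = q_B(185 − 2q_B − q_E) − 9q_B.
∂π/∂q_B = 176 − 4q_B − q_E = 0 ⇒ q_B = 44 − 0.25q_E.
By symmetry q_E = q_B; substituting into the reaction function, 1.25q_B = 44 and q_B = 35.2.
P_B = 185 − 2·35.2 − 35.2 = 79.4.
Profit = (79.4 − 9)·35.2 = 2478.08.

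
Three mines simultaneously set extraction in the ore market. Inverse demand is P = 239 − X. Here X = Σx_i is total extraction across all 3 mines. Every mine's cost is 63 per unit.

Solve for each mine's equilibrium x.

44

A representative mine's profit is π_i = x_i(239 − X) − 63x_i, with X = x_i + Σ_{j≠i} x_j.
First-order condition: 176 − 2x_i − Σ_{j≠i} x_j = 0.
With identical mines, set every x_j = x: then 176 − 2x − 2x = 0, i.e. x = 176/4 = 44.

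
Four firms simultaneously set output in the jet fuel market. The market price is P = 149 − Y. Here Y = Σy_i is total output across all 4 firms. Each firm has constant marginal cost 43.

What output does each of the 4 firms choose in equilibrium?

21.2

A representative firm's profit is π_i = y_i(149 − Y) − 43y_i, with Y = y_i + Σ_{j≠i} y_j.
First-order condition: 106 − 2y_i − Σ_{j≠i} y_j = 0.
Imposing symmetry (y_j = y for all j) turns Σ_{j≠i} y_j into 3y, so 106 = 5y and y = 21.2.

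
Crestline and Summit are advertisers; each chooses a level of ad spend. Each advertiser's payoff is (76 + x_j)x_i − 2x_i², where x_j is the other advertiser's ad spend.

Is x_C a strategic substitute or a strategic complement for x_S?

Crestline's payoff is (76 + x_S)x_C − 2x_C².
∂π/∂x_C = 76 + x_S − 4x_C = 0, so x_C = 19 + 0.25x_S.
The best-response slope dx_C/dx_S = 0.25 > 0: the reaction function is upward-sloping, so the choices are strategic complements.

strategic complements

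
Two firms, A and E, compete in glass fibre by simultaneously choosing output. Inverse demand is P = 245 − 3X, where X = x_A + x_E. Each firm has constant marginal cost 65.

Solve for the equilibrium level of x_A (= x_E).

20

Firm A's profit: π = x_A(245 − 3(x_A + x_E)) − 65x_A.
∂π/∂x_A = 180 − 6x_A − 3x_E = 0, so x_A = 30 − 0.5x_E.
By symmetry x_E = x_A; substituting into the reaction function, 1.5x_A = 30 and x_A = 20.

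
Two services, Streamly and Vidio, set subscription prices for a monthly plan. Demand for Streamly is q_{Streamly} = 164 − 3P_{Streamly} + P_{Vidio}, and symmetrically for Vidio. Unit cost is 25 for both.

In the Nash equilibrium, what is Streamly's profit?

Streamly's profit: π = (P_{Streamly} − 25)(164 − 3P_{Streamly} + P_{Vidio}).
∂π/∂P_{Streamly} = 239 − 6P_{Streamly} + P_{Vidio} = 0 ⇒ P_{Streamly} = 239/6 + (1/6)P_{Vidio}.
The game is symmetric, so in equilibrium P_{Vidio} = P_{Streamly}: the reaction function gives (5/6)P_{Streamly} = 239/6, hence P_{Streamly} = 47.8.
q_{Streamly} = 164 − 3·47.8 + 47.8 = 68.4.
Profit = (47.8 − 25)·68.4 = 1559.52.

1559.52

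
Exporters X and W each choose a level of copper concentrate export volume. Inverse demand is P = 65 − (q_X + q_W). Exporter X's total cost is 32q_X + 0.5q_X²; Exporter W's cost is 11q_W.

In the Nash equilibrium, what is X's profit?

Exporter X's profit: π = q_X(65 − (q_X + q_W)) − 32q_X − 0.5q_X².
∂π/∂q_X = 33 − 3q_X − q_W = 0, so q_X = 11 − (1/3)q_W.
For W: ∂π/∂q_W = 54 − 2q_W − q_X = 0 ⇒ q_W = 27 − 0.5q_X.
Plugging q_W into X's best response: q_X = 11 − (1/3)(27 − 0.5q_X) ⇒ (5/6)q_X = 2, so q_X = 2.4.
Then q_W = 27 − 0.5·2.4 = 25.8.
Price P = 65 − 28.2 = 36.8.
X's profit: (36.8 − 32)·2.4 − 0.5(2.4)² = 8.64.

8.64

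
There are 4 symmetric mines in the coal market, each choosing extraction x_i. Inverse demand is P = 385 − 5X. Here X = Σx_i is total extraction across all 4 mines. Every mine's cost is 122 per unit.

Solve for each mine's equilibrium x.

10.52

A representative mine's profit is π_i = x_i(385 − 5X) − 122x_i, with X = x_i + Σ_{j≠i} x_j.
First-order condition: 263 − 10x_i − 5Σ_{j≠i} x_j = 0.
Imposing symmetry (x_j = x for all j) turns Σ_{j≠i} x_j into 3x, so 263 = 25x and x = 10.52.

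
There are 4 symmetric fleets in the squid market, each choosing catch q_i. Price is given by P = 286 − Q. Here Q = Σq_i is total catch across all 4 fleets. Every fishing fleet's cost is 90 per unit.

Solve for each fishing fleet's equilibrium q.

39.2

A representative fishing fleet's profit is π_i = q_i(286 − Q) − 90q_i, with Q = q_i + Σ_{j≠i} q_j.
First-order condition: 196 − 2q_i − Σ_{j≠i} q_j = 0.
With identical fishing fleets, set every q_j = q: then 196 − 2q − 3q = 0, i.e. q = 196/5 = 39.2.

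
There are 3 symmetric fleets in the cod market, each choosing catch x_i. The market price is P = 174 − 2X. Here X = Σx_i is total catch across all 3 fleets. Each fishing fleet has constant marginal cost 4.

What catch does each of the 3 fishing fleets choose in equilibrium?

21.25

A representative fishing fleet's profit is π_i = x_i(174 − 2X) − 4x_i, with X = x_i + Σ_{j≠i} x_j.
First-order condition: 170 − 4x_i − 2Σ_{j≠i} x_j = 0.
In a symmetric equilibrium every fishing fleet chooses the same x, so Σ_{j≠i} x_j = 2x. The condition becomes 170 − 8x = 0, giving x = 170/8 = 21.25.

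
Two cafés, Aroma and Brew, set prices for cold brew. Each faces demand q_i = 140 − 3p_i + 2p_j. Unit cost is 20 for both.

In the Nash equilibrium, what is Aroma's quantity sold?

Aroma's profit: π = (p_{Aroma} − 20)(140 − 3p_{Aroma} + 2p_{Brew}).
∂π/∂p_{Aroma} = 200 − 6p_{Aroma} + 2p_{Brew} = 0 ⇒ p_{Aroma} = 100/3 + (1/3)p_{Brew}.
By symmetry p_{Brew} = p_{Aroma}; substituting into the reaction function, (2/3)p_{Aroma} = 100/3 and p_{Aroma} = 50.
q_{Aroma} = 140 − 3·50 + 2·50 = 90.

90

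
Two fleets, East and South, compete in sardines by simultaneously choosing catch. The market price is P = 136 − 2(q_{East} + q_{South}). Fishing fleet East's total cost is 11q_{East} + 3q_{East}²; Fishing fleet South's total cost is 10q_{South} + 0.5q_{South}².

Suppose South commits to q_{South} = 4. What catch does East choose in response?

11.7

Fishing fleet East's profit: π = q_{East}(136 − 2(q_{East} + q_{South})) − 11q_{East} − 3q_{East}².
∂π/∂q_{East} = 125 − 10q_{East} − 2q_{South} = 0, so q_{East} = 12.5 − 0.2q_{South}.
At q_{South} = 4: q_{East} = 12.5 − 0.2·4 = 11.7.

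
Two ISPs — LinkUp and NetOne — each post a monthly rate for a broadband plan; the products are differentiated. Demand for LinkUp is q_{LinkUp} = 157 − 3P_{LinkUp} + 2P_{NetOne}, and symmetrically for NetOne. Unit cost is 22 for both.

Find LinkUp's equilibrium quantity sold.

LinkUp's profit: π = (P_{LinkUp} − 22)(157 − 3P_{LinkUp} + 2P_{NetOne}).
∂π/∂P_{LinkUp} = 223 − 6P_{LinkUp} + 2P_{NetOne} = 0 ⇒ P_{LinkUp} = 223/6 + (1/3)P_{NetOne}.
By symmetry P_{NetOne} = P_{LinkUp}; substituting into the reaction function, (2/3)P_{LinkUp} = 223/6 and P_{LinkUp} = 55.75.
q_{LinkUp} = 157 − 3·55.75 + 2·55.75 = 101.25.

101.25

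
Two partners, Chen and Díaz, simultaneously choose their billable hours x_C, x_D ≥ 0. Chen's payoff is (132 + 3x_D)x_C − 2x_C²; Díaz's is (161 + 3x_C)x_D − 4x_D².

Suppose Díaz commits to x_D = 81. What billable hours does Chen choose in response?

Expanding Chen's payoff: 132x_C + 3x_Dx_C − 2x_C².
∂π/∂x_C = 132 + 3x_D − 4x_C = 0, so x_C = 33 + 0.75x_D.
At x_D = 81: x_C = 33 + 0.75·81 = 93.75.

93.75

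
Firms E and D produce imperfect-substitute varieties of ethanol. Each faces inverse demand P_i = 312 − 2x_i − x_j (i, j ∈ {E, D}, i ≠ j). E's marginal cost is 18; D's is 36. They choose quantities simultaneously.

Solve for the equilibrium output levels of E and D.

60, 54

Firm E's profit: π = x_E(312 − 2x_E − x_D) − 18x_E.
∂π/∂x_E = 294 − 4x_E − x_D = 0 ⇒ x_E = 73.5 − 0.25x_D.
Similarly x_D = 69 − 0.25x_E.
Plugging x_D into E's best response: x_E = 73.5 − 0.25(69 − 0.25x_E) ⇒ 0.9375x_E = 56.25, so x_E = 60.
Then x_D = 69 − 0.25·60 = 54.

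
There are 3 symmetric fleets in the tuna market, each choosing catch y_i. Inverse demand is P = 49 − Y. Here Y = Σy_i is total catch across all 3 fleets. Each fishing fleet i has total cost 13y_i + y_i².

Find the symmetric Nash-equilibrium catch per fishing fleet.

6

A representative fishing fleet's profit is π_i = y_i(49 − Y) − 13y_i − y_i², with Y = y_i + Σ_{j≠i} y_j.
First-order condition: 36 − 4y_i − Σ_{j≠i} y_j = 0.
In a symmetric equilibrium every fishing fleet chooses the same y, so Σ_{j≠i} y_j = 2y. The condition becomes 36 − 6y = 0, giving y = 36/6 = 6.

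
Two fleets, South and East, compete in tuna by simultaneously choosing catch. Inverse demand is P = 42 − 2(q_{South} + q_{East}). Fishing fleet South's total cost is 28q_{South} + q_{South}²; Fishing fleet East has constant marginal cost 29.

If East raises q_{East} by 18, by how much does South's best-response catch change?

Fishing fleet South's profit: π = q_{South}(42 − 2(q_{South} + q_{East})) − 28q_{South} − q_{South}².
∂π/∂q_{South} = 14 − 6q_{South} − 2q_{East} = 0, so q_{South} = 7/3 − (1/3)q_{East}.
The reaction-function slope is −1/3, so an 18-unit rise in q_{East} moves q_{South} by −1/3 × 18 = −6. South's best response falls — the actions are strategic substitutes.

-6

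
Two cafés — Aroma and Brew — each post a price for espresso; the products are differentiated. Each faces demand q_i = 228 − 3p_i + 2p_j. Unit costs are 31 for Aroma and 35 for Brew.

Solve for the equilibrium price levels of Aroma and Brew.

81, 82.5

Aroma's profit: π = (p_{Aroma} − 31)(228 − 3p_{Aroma} + 2p_{Brew}).
∂π/∂p_{Aroma} = 321 − 6p_{Aroma} + 2p_{Brew} = 0 ⇒ p_{Aroma} = 53.5 + (1/3)p_{Brew}.
Similarly p_{Brew} = 55.5 + (1/3)p_{Aroma}.
Solving the two reaction functions simultaneously: (1 − (1/3)(1/3))p_{Aroma} = 53.5 + (1/3)·55.5, so (8/9)p_{Aroma} = 72 and p_{Aroma} = 81.
Then p_{Brew} = 55.5 + (1/3)·81 = 82.5.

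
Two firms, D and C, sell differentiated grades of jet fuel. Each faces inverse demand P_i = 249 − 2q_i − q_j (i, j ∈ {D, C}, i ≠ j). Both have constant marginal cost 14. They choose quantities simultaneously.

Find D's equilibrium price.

108

Firm D's profit: π = q_D(249 − 2q_D − q_C) − 14q_D.
∂π/∂q_D = 235 − 4q_D − q_C = 0 ⇒ q_D = 58.75 − 0.25q_C.
By symmetry q_C = q_D; substituting into the reaction function, 1.25q_D = 58.75 and q_D = 47.
P_D = 249 − 2·47 − 47 = 108.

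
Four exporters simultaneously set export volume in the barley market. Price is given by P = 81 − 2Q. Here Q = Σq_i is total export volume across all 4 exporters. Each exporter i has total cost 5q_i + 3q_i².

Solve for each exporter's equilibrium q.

A representative exporter's profit is π_i = q_i(81 − 2Q) − 5q_i − 3q_i², with Q = q_i + Σ_{j≠i} q_j.
First-order condition: 76 − 10q_i − 2Σ_{j≠i} q_j = 0.
Imposing symmetry (q_j = q for all j) turns Σ_{j≠i} q_j into 3q, so 76 = 16q and q = 4.75.

4.75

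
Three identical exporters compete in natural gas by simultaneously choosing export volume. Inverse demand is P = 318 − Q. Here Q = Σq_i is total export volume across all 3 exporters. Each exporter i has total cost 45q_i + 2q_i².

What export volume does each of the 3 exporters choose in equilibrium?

A representative exporter's profit is π_i = q_i(318 − Q) − 45q_i − 2q_i², with Q = q_i + Σ_{j≠i} q_j.
First-order condition: 273 − 6q_i − Σ_{j≠i} q_j = 0.
Imposing symmetry (q_j = q for all j) turns Σ_{j≠i} q_j into 2q, so 273 = 8q and q = 34.125.

34.125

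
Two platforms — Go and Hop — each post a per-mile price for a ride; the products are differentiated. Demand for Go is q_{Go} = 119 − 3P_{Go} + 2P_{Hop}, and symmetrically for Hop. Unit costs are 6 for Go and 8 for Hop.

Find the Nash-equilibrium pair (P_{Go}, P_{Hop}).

Go's profit: π = (P_{Go} − 6)(119 − 3P_{Go} + 2P_{Hop}).
∂π/∂P_{Go} = 137 − 6P_{Go} + 2P_{Hop} = 0 ⇒ P_{Go} = 137/6 + (1/3)P_{Hop}.
Similarly P_{Hop} = 143/6 + (1/3)P_{Go}.
Substituting the second reaction function into the first: P_{Go} = 137/6 + (1/3)(143/6 + (1/3)P_{Go}), which gives (8/9)P_{Go} = 277/9 ⇒ P_{Go} = 34.625.
Then P_{Hop} = 143/6 + (1/3)·34.625 = 35.375.

34.625, 35.375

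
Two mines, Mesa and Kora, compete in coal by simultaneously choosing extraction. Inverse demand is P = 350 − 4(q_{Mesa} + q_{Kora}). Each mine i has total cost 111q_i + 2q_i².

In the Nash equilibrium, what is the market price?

230.5

Mine Mesa's profit: π = q_{Mesa}(350 − 4(q_{Mesa} + q_{Kora})) − 111q_{Mesa} − 2q_{Mesa}².
∂π/∂q_{Mesa} = 239 − 12q_{Mesa} − 4q_{Kora} = 0, so q_{Mesa} = 239/12 − (1/3)q_{Kora}.
The game is symmetric, so in equilibrium q_{Kora} = q_{Mesa}: the reaction function gives (4/3)q_{Mesa} = 239/12, hence q_{Mesa} = 14.9375.
Equilibrium price: P = 350 − 4·29.875 = 230.5.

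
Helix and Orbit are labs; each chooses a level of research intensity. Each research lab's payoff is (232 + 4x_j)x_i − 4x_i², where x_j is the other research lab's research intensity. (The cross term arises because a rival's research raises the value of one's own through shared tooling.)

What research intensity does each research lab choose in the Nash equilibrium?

Helix's payoff is (232 + 4x_O)x_H − 4x_H².
∂π/∂x_H = 232 + 4x_O − 8x_H = 0, so x_H = 29 + 0.5x_O.
By symmetry x_O = x_H; substituting into the reaction function, 0.5x_H = 29 and x_H = 58.

58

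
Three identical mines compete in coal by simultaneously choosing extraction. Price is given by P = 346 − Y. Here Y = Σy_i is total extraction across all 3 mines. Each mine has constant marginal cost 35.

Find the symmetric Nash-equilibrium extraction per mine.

A representative mine's profit is π_i = y_i(346 − Y) − 35y_i, with Y = y_i + Σ_{j≠i} y_j.
First-order condition: 311 − 2y_i − Σ_{j≠i} y_j = 0.
Imposing symmetry (y_j = y for all j) turns Σ_{j≠i} y_j into 2y, so 311 = 4y and y = 77.75.

77.75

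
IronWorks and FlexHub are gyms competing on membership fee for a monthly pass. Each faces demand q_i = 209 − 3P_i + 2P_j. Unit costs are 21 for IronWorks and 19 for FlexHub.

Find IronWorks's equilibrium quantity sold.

IronWorks's profit: π = (P_{IronWorks} − 21)(209 − 3P_{IronWorks} + 2P_{FlexHub}).
∂π/∂P_{IronWorks} = 272 − 6P_{IronWorks} + 2P_{FlexHub} = 0 ⇒ P_{IronWorks} = 136/3 + (1/3)P_{FlexHub}.
Similarly P_{FlexHub} = 133/3 + (1/3)P_{IronWorks}.
Solving the two reaction functions simultaneously: (1 − (1/3)(1/3))P_{IronWorks} = 136/3 + (1/3)·(133/3), so (8/9)P_{IronWorks} = 541/9 and P_{IronWorks} = 67.625.
Then P_{FlexHub} = 133/3 + (1/3)·67.625 = 66.875.
q_{IronWorks} = 209 − 3·67.625 + 2·66.875 = 139.875.

139.875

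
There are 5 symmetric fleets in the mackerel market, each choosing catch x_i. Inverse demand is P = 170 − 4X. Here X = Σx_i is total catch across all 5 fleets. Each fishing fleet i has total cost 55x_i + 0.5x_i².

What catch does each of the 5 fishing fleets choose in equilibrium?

4.6

A representative fishing fleet's profit is π_i = x_i(170 − 4X) − 55x_i − 0.5x_i², with X = x_i + Σ_{j≠i} x_j.
First-order condition: 115 − 9x_i − 4Σ_{j≠i} x_j = 0.
In a symmetric equilibrium every fishing fleet chooses the same x, so Σ_{j≠i} x_j = 4x. The condition becomes 115 − 25x = 0, giving x = 115/25 = 4.6.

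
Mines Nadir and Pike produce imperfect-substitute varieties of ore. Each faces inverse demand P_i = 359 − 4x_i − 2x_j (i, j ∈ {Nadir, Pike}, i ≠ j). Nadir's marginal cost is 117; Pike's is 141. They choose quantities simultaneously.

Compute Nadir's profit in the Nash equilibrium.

Mine Nadir's profit: π = x_{Nadir}(359 − 4x_{Nadir} − 2x_{Pike}) − 117x_{Nadir}.
∂π/∂x_{Nadir} = 242 − 8x_{Nadir} − 2x_{Pike} = 0 ⇒ x_{Nadir} = 30.25 − 0.25x_{Pike}.
Similarly x_{Pike} = 27.25 − 0.25x_{Nadir}.
Substituting the second reaction function into the first: x_{Nadir} = 30.25 − 0.25(27.25 − 0.25x_{Nadir}), which gives 0.9375x_{Nadir} = 23.4375 ⇒ x_{Nadir} = 25.
Then x_{Pike} = 27.25 − 0.25·25 = 21.
P_{Nadir} = 359 − 4·25 − 2·21 = 217.
Profit = (217 − 117)·25 = 2500.

2500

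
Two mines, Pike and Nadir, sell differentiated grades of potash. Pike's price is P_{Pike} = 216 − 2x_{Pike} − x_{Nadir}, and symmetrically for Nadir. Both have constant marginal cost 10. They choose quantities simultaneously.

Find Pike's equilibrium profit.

3394.88

Mine Pike's profit: π = x_{Pike}(216 − 2x_{Pike} − x_{Nadir}) − 10x_{Pike}.
∂π/∂x_{Pike} = 206 − 4x_{Pike} − x_{Nadir} = 0 ⇒ x_{Pike} = 51.5 − 0.25x_{Nadir}.
Setting x_{Pike} = x_{Nadir} in the reaction function: x_{Pike} = 51.5 − 0.25x_{Pike}, so x_{Pike} = 51.5 / 1.25 = 41.2.
P_{Pike} = 216 − 2·41.2 − 41.2 = 92.4.
Profit = (92.4 − 10)·41.2 = 3394.88.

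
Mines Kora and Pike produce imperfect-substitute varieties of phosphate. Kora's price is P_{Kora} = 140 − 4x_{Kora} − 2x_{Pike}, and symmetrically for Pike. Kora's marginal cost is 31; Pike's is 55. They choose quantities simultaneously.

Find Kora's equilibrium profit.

547.56

Mine Kora's profit: π = x_{Kora}(140 − 4x_{Kora} − 2x_{Pike}) − 31x_{Kora}.
∂π/∂x_{Kora} = 109 − 8x_{Kora} − 2x_{Pike} = 0 ⇒ x_{Kora} = 13.625 − 0.25x_{Pike}.
Similarly x_{Pike} = 10.625 − 0.25x_{Kora}.
Solving the two reaction functions simultaneously: (1 − (−0.25)(−0.25))x_{Kora} = 13.625 − 0.25·10.625, so 0.9375x_{Kora} = 351/32 and x_{Kora} = 11.7.
Then x_{Pike} = 10.625 − 0.25·11.7 = 7.7.
P_{Kora} = 140 − 4·11.7 − 2·7.7 = 77.8.
Profit = (77.8 − 31)·11.7 = 547.56.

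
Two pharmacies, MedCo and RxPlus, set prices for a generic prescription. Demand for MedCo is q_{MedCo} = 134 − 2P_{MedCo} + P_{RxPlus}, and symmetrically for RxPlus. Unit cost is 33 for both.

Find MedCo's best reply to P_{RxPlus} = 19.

54.75

MedCo's profit: π = (P_{MedCo} − 33)(134 − 2P_{MedCo} + P_{RxPlus}).
∂π/∂P_{MedCo} = 200 − 4P_{MedCo} + P_{RxPlus} = 0 ⇒ P_{MedCo} = 50 + 0.25P_{RxPlus}.
At P_{RxPlus} = 19: P_{MedCo} = 50 + 0.25·19 = 54.75.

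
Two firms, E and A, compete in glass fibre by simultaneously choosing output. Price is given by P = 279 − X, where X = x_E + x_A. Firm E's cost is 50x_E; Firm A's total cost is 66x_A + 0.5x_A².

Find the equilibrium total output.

Firm E's profit: π = x_E(279 − (x_E + x_A)) − 50x_E.
∂π/∂x_E = 229 − 2x_E − x_A = 0, so x_E = 114.5 − 0.5x_A.
For A: ∂π/∂x_A = 213 − 3x_A − x_E = 0 ⇒ x_A = 71 − (1/3)x_E.
Solving the two reaction functions simultaneously: (1 − (−0.5)(−1/3))x_E = 114.5 − 0.5·71, so (5/6)x_E = 79 and x_E = 94.8.
Then x_A = 71 − (1/3)·94.8 = 39.4.
Total output: 94.8 + 39.4 = 134.2.

134.2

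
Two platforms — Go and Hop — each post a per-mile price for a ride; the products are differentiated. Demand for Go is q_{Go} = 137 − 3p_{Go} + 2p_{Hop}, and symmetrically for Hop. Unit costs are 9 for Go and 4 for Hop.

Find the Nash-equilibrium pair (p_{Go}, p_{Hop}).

40.0625, 38.1875

Go's profit: π = (p_{Go} − 9)(137 − 3p_{Go} + 2p_{Hop}).
∂π/∂p_{Go} = 164 − 6p_{Go} + 2p_{Hop} = 0 ⇒ p_{Go} = 82/3 + (1/3)p_{Hop}.
Similarly p_{Hop} = 149/6 + (1/3)p_{Go}.
Substituting the second reaction function into the first: p_{Go} = 82/3 + (1/3)(149/6 + (1/3)p_{Go}), which gives (8/9)p_{Go} = 641/18 ⇒ p_{Go} = 40.0625.
Then p_{Hop} = 149/6 + (1/3)·40.0625 = 38.1875.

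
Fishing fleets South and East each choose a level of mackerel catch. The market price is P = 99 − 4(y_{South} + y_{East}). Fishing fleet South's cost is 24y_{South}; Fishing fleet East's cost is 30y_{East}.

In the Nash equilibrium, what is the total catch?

Fishing fleet South's profit: π = y_{South}(99 − 4(y_{South} + y_{East})) − 24y_{South}.
∂π/∂y_{South} = 75 − 8y_{South} − 4y_{East} = 0, so y_{South} = 9.375 − 0.5y_{East}.
By the same steps for East: y_{East} = 8.625 − 0.5y_{South}.
Plugging y_{East} into South's best response: y_{South} = 9.375 − 0.5(8.625 − 0.5y_{South}) ⇒ 0.75y_{South} = 5.0625, so y_{South} = 6.75.
Then y_{East} = 8.625 − 0.5·6.75 = 5.25.
Total catch: 6.75 + 5.25 = 12.

12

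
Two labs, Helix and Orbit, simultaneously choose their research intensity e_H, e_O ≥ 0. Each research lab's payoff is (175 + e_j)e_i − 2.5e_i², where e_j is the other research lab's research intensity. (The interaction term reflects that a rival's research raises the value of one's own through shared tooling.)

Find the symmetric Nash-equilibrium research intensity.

43.75

Helix's payoff is (175 + e_O)e_H − 2.5e_H².
∂π/∂e_H = 175 + e_O − 5e_H = 0, so e_H = 35 + 0.2e_O.
By symmetry e_O = e_H; substituting into the reaction function, 0.8e_H = 35 and e_H = 43.75.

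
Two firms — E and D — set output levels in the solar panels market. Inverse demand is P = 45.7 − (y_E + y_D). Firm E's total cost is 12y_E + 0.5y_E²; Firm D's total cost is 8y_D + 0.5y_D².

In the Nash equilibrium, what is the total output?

17.85

Firm E's profit: π = y_E(45.7 − (y_E + y_D)) − 12y_E − 0.5y_E².
∂π/∂y_E = 33.7 − 3y_E − y_D = 0, so y_E = 337/30 − (1/3)y_D.
By the same steps for D: y_D = 377/30 − (1/3)y_E.
Plugging y_D into E's best response: y_E = 337/30 − (1/3)(377/30 − (1/3)y_E) ⇒ (8/9)y_E = 317/45, so y_E = 7.925.
Then y_D = 377/30 − (1/3)·7.925 = 9.925.
Total output: 7.925 + 9.925 = 17.85.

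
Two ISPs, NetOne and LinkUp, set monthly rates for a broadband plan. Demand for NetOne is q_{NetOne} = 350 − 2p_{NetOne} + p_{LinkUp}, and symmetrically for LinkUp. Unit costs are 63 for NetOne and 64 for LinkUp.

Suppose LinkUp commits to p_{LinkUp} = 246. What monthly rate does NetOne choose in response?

NetOne's profit: π = (p_{NetOne} − 63)(350 − 2p_{NetOne} + p_{LinkUp}).
∂π/∂p_{NetOne} = 476 − 4p_{NetOne} + p_{LinkUp} = 0 ⇒ p_{NetOne} = 119 + 0.25p_{LinkUp}.
At p_{LinkUp} = 246: p_{NetOne} = 119 + 0.25·246 = 180.5.

180.5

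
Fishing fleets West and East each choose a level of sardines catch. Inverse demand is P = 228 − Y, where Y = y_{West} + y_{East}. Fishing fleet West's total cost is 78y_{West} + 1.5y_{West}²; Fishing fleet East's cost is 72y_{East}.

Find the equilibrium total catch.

Fishing fleet West's profit: π = y_{West}(228 − (y_{West} + y_{East})) − 78y_{West} − 1.5y_{West}².
∂π/∂y_{West} = 150 − 5y_{West} − y_{East} = 0, so y_{West} = 30 − 0.2y_{East}.
For East: ∂π/∂y_{East} = 156 − 2y_{East} − y_{West} = 0 ⇒ y_{East} = 78 − 0.5y_{West}.
Plugging y_{East} into West's best response: y_{West} = 30 − 0.2(78 − 0.5y_{West}) ⇒ 0.9y_{West} = 14.4, so y_{West} = 16.
Then y_{East} = 78 − 0.5·16 = 70.
Total catch: 16 + 70 = 86.

86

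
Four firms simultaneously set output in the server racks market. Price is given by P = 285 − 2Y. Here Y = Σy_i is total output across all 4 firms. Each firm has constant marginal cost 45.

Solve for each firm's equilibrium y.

24

A representative firm's profit is π_i = y_i(285 − 2Y) − 45y_i, with Y = y_i + Σ_{j≠i} y_j.
First-order condition: 240 − 4y_i − 2Σ_{j≠i} y_j = 0.
Imposing symmetry (y_j = y for all j) turns Σ_{j≠i} y_j into 3y, so 240 = 10y and y = 24.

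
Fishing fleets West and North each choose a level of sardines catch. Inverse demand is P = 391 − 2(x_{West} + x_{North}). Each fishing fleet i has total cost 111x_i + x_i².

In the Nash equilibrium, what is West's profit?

Fishing fleet West's profit: π = x_{West}(391 − 2(x_{West} + x_{North})) − 111x_{West} − x_{West}².
∂π/∂x_{West} = 280 − 6x_{West} − 2x_{North} = 0, so x_{West} = 140/3 − (1/3)x_{North}.
The game is symmetric, so in equilibrium x_{North} = x_{West}: the reaction function gives (4/3)x_{West} = 140/3, hence x_{West} = 35.
Price P = 391 − 2·70 = 251.
West's profit: (251 − 111)·35 − (35)² = 3675.

3675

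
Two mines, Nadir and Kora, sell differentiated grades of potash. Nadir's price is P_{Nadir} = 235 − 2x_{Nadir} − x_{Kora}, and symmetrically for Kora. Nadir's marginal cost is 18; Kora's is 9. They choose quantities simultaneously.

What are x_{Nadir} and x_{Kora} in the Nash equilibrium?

Mine Nadir's profit: π = x_{Nadir}(235 − 2x_{Nadir} − x_{Kora}) − 18x_{Nadir}.
∂π/∂x_{Nadir} = 217 − 4x_{Nadir} − x_{Kora} = 0 ⇒ x_{Nadir} = 54.25 − 0.25x_{Kora}.
Similarly x_{Kora} = 56.5 − 0.25x_{Nadir}.
Plugging x_{Kora} into Nadir's best response: x_{Nadir} = 54.25 − 0.25(56.5 − 0.25x_{Nadir}) ⇒ 0.9375x_{Nadir} = 40.125, so x_{Nadir} = 42.8.
Then x_{Kora} = 56.5 − 0.25·42.8 = 45.8.

42.8, 45.8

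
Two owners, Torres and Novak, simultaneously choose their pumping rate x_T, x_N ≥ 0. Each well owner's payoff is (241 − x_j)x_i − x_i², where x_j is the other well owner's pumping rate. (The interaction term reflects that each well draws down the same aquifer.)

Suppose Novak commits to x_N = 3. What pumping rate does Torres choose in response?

119

Torres's payoff is (241 − x_N)x_T − x_T².
∂π/∂x_T = 241 − x_N − 2x_T = 0, so x_T = 120.5 − 0.5x_N.
At x_N = 3: x_T = 120.5 − 0.5·3 = 119.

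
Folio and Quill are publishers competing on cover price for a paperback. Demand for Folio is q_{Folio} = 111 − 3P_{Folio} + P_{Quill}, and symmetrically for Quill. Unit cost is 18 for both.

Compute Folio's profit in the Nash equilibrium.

675

Folio's profit: π = (P_{Folio} − 18)(111 − 3P_{Folio} + P_{Quill}).
∂π/∂P_{Folio} = 165 − 6P_{Folio} + P_{Quill} = 0 ⇒ P_{Folio} = 27.5 + (1/6)P_{Quill}.
By symmetry P_{Quill} = P_{Folio}; substituting into the reaction function, (5/6)P_{Folio} = 27.5 and P_{Folio} = 33.
q_{Folio} = 111 − 3·33 + 33 = 45.
Profit = (33 − 18)·45 = 675.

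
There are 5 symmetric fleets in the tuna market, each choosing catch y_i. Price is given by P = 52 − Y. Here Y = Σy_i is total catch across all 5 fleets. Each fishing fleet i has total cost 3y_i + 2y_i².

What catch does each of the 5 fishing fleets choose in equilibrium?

A representative fishing fleet's profit is π_i = y_i(52 − Y) − 3y_i − 2y_i², with Y = y_i + Σ_{j≠i} y_j.
First-order condition: 49 − 6y_i − Σ_{j≠i} y_j = 0.
In a symmetric equilibrium every fishing fleet chooses the same y, so Σ_{j≠i} y_j = 4y. The condition becomes 49 − 10y = 0, giving y = 49/10 = 4.9.

4.9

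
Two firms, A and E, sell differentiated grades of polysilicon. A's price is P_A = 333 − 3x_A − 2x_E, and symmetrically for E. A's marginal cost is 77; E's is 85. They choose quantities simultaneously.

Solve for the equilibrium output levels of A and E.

Firm A's profit: π = x_A(333 − 3x_A − 2x_E) − 77x_A.
∂π/∂x_A = 256 − 6x_A − 2x_E = 0 ⇒ x_A = 128/3 − (1/3)x_E.
Similarly x_E = 124/3 − (1/3)x_A.
Plugging x_E into A's best response: x_A = 128/3 − (1/3)(124/3 − (1/3)x_A) ⇒ (8/9)x_A = 260/9, so x_A = 32.5.
Then x_E = 124/3 − (1/3)·32.5 = 30.5.

32.5, 30.5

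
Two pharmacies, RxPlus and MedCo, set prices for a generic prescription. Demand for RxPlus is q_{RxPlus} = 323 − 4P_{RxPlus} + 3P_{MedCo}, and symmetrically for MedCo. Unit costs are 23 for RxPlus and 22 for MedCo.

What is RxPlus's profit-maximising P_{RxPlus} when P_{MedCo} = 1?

52.25

RxPlus's profit: π = (P_{RxPlus} − 23)(323 − 4P_{RxPlus} + 3P_{MedCo}).
∂π/∂P_{RxPlus} = 415 − 8P_{RxPlus} + 3P_{MedCo} = 0 ⇒ P_{RxPlus} = 51.875 + 0.375P_{MedCo}.
At P_{MedCo} = 1: P_{RxPlus} = 51.875 + 0.375·1 = 52.25.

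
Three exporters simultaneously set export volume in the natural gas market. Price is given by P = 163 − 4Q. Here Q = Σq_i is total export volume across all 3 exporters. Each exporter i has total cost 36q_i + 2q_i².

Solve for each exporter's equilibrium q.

A representative exporter's profit is π_i = q_i(163 − 4Q) − 36q_i − 2q_i², with Q = q_i + Σ_{j≠i} q_j.
First-order condition: 127 − 12q_i − 4Σ_{j≠i} q_j = 0.
With identical exporters, set every q_j = q: then 127 − 12q − 8q = 0, i.e. q = 127/20 = 6.35.

6.35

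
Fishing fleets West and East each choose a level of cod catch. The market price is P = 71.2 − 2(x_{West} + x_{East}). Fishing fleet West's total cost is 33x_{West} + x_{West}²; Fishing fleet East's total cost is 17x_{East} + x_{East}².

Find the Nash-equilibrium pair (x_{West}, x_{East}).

3.775, 7.775

Fishing fleet West's profit: π = x_{West}(71.2 − 2(x_{West} + x_{East})) − 33x_{West} − x_{West}².
∂π/∂x_{West} = 38.2 − 6x_{West} − 2x_{East} = 0, so x_{West} = 191/30 − (1/3)x_{East}.
By the same steps for East: x_{East} = 271/30 − (1/3)x_{West}.
Substituting the second reaction function into the first: x_{West} = 191/30 − (1/3)(271/30 − (1/3)x_{West}), which gives (8/9)x_{West} = 151/45 ⇒ x_{West} = 3.775.
Then x_{East} = 271/30 − (1/3)·3.775 = 7.775.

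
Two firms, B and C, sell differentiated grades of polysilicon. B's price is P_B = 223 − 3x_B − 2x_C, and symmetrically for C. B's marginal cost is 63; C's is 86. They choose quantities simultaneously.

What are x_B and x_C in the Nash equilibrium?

Firm B's profit: π = x_B(223 − 3x_B − 2x_C) − 63x_B.
∂π/∂x_B = 160 − 6x_B − 2x_C = 0 ⇒ x_B = 80/3 − (1/3)x_C.
Similarly x_C = 137/6 − (1/3)x_B.
Solving the two reaction functions simultaneously: (1 − (−1/3)(−1/3))x_B = 80/3 − (1/3)·(137/6), so (8/9)x_B = 343/18 and x_B = 21.4375.
Then x_C = 137/6 − (1/3)·21.4375 = 15.6875.

21.4375, 15.6875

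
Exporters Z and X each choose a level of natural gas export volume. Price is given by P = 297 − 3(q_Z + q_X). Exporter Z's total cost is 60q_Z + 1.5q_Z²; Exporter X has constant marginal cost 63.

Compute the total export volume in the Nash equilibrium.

Exporter Z's profit: π = q_Z(297 − 3(q_Z + q_X)) − 60q_Z − 1.5q_Z².
∂π/∂q_Z = 237 − 9q_Z − 3q_X = 0, so q_Z = 79/3 − (1/3)q_X.
For X: ∂π/∂q_X = 234 − 6q_X − 3q_Z = 0 ⇒ q_X = 39 − 0.5q_Z.
Substituting the second reaction function into the first: q_Z = 79/3 − (1/3)(39 − 0.5q_Z), which gives (5/6)q_Z = 40/3 ⇒ q_Z = 16.
Then q_X = 39 − 0.5·16 = 31.
Total export volume: 16 + 31 = 47.

47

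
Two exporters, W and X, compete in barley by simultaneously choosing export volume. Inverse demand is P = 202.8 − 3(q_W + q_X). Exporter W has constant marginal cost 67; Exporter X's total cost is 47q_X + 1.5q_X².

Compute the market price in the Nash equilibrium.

117.32

Exporter W's profit: π = q_W(202.8 − 3(q_W + q_X)) − 67q_W.
∂π/∂q_W = 135.8 − 6q_W − 3q_X = 0, so q_W = 679/30 − 0.5q_X.
For X: ∂π/∂q_X = 155.8 − 9q_X − 3q_W = 0 ⇒ q_X = 779/45 − (1/3)q_W.
Substituting the second reaction function into the first: q_W = 679/30 − 0.5(779/45 − (1/3)q_W), which gives (5/6)q_W = 629/45 ⇒ q_W = 1258/75.
Then q_X = 779/45 − (1/3)·(1258/75) = 11.72.
Equilibrium price: P = 202.8 − 3·(2137/75) = 117.32.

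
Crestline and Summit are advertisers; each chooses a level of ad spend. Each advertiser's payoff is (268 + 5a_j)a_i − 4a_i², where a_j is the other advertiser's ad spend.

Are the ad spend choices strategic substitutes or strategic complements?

strategic complements

Crestline's payoff is (268 + 5a_S)a_C − 4a_C².
∂π/∂a_C = 268 + 5a_S − 8a_C = 0, so a_C = 33.5 + 0.625a_S.
The best-response slope da_C/da_S = 0.625 > 0: the reaction function is upward-sloping, so the choices are strategic complements.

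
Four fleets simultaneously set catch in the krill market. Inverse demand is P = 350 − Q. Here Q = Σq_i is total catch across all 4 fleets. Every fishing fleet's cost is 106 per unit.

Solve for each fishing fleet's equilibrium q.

A representative fishing fleet's profit is π_i = q_i(350 − Q) − 106q_i, with Q = q_i + Σ_{j≠i} q_j.
First-order condition: 244 − 2q_i − Σ_{j≠i} q_j = 0.
In a symmetric equilibrium every fishing fleet chooses the same q, so Σ_{j≠i} q_j = 3q. The condition becomes 244 − 5q = 0, giving q = 244/5 = 48.8.

48.8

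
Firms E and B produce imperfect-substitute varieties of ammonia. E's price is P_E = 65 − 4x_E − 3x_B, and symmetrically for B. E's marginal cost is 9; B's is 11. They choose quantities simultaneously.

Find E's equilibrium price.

29.8

Firm E's profit: π = x_E(65 − 4x_E − 3x_B) − 9x_E.
∂π/∂x_E = 56 − 8x_E − 3x_B = 0 ⇒ x_E = 7 − 0.375x_B.
Similarly x_B = 6.75 − 0.375x_E.
Plugging x_B into E's best response: x_E = 7 − 0.375(6.75 − 0.375x_E) ⇒ (55/64)x_E = 143/32, so x_E = 5.2.
Then x_B = 6.75 − 0.375·5.2 = 4.8.
P_E = 65 − 4·5.2 − 3·4.8 = 29.8.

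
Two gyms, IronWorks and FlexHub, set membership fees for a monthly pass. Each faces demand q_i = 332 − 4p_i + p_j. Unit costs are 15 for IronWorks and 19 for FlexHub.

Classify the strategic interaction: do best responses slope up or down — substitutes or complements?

strategic complements

IronWorks's profit: π = (p_{IronWorks} − 15)(332 − 4p_{IronWorks} + p_{FlexHub}).
∂π/∂p_{IronWorks} = 392 − 8p_{IronWorks} + p_{FlexHub} = 0 ⇒ p_{IronWorks} = 49 + 0.125p_{FlexHub}.
The best-response slope dp_{IronWorks}/dp_{FlexHub} = 0.125 > 0: the reaction function is upward-sloping, so the choices are strategic complements.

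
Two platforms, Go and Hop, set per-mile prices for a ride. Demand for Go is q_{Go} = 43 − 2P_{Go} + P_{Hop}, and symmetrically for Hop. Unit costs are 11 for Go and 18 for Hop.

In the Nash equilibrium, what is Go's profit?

Go's profit: π = (P_{Go} − 11)(43 − 2P_{Go} + P_{Hop}).
∂π/∂P_{Go} = 65 − 4P_{Go} + P_{Hop} = 0 ⇒ P_{Go} = 16.25 + 0.25P_{Hop}.
Similarly P_{Hop} = 19.75 + 0.25P_{Go}.
Substituting the second reaction function into the first: P_{Go} = 16.25 + 0.25(19.75 + 0.25P_{Go}), which gives 0.9375P_{Go} = 21.1875 ⇒ P_{Go} = 22.6.
Then P_{Hop} = 19.75 + 0.25·22.6 = 25.4.
q_{Go} = 43 − 2·22.6 + 25.4 = 23.2.
Profit = (22.6 − 11)·23.2 = 269.12.

269.12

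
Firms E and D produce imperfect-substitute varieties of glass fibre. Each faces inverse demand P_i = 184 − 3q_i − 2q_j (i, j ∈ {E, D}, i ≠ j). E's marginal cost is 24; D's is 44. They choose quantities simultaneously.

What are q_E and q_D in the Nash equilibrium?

21.25, 16.25

Firm E's profit: π = q_E(184 − 3q_E − 2q_D) − 24q_E.
∂π/∂q_E = 160 − 6q_E − 2q_D = 0 ⇒ q_E = 80/3 − (1/3)q_D.
Similarly q_D = 70/3 − (1/3)q_E.
Solving the two reaction functions simultaneously: (1 − (−1/3)(−1/3))q_E = 80/3 − (1/3)·(70/3), so (8/9)q_E = 170/9 and q_E = 21.25.
Then q_D = 70/3 − (1/3)·21.25 = 16.25.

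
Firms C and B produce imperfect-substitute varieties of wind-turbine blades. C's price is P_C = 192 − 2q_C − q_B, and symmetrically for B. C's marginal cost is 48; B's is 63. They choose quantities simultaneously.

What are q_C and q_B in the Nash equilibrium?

Firm C's profit: π = q_C(192 − 2q_C − q_B) − 48q_C.
∂π/∂q_C = 144 − 4q_C − q_B = 0 ⇒ q_C = 36 − 0.25q_B.
Similarly q_B = 32.25 − 0.25q_C.
Solving the two reaction functions simultaneously: (1 − (−0.25)(−0.25))q_C = 36 − 0.25·32.25, so 0.9375q_C = 27.9375 and q_C = 29.8.
Then q_B = 32.25 − 0.25·29.8 = 24.8.

29.8, 24.8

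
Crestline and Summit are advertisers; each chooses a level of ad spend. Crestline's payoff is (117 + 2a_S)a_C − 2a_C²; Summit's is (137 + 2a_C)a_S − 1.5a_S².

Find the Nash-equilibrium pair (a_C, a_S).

78.125, 97.75

Expanding Crestline's payoff: 117a_C + 2a_Sa_C − 2a_C².
∂π/∂a_C = 117 + 2a_S − 4a_C = 0, so a_C = 29.25 + 0.5a_S.
Likewise for Summit: a_S = 137/3 + (2/3)a_C.
Plugging a_S into Crestline's best response: a_C = 29.25 + 0.5(137/3 + (2/3)a_C) ⇒ (2/3)a_C = 625/12, so a_C = 78.125.
Then a_S = 137/3 + (2/3)·78.125 = 97.75.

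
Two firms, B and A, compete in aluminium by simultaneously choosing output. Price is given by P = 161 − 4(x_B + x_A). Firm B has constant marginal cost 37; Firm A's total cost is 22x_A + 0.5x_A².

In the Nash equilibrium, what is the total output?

21

Firm B's profit: π = x_B(161 − 4(x_B + x_A)) − 37x_B.
∂π/∂x_B = 124 − 8x_B − 4x_A = 0, so x_B = 15.5 − 0.5x_A.
For A: ∂π/∂x_A = 139 − 9x_A − 4x_B = 0 ⇒ x_A = 139/9 − (4/9)x_B.
Plugging x_A into B's best response: x_B = 15.5 − 0.5(139/9 − (4/9)x_B) ⇒ (7/9)x_B = 70/9, so x_B = 10.
Then x_A = 139/9 − (4/9)·10 = 11.
Total output: 10 + 11 = 21.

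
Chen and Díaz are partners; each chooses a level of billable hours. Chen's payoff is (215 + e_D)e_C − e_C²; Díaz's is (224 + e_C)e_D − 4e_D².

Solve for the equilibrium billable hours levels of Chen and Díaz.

Expanding Chen's payoff: 215e_C + e_De_C − e_C².
∂π/∂e_C = 215 + e_D − 2e_C = 0, so e_C = 107.5 + 0.5e_D.
Likewise for Díaz: e_D = 28 + 0.125e_C.
Solving the two reaction functions simultaneously: (1 − (0.5)(0.125))e_C = 107.5 + 0.5·28, so 0.9375e_C = 121.5 and e_C = 129.6.
Then e_D = 28 + 0.125·129.6 = 44.2.

129.6, 44.2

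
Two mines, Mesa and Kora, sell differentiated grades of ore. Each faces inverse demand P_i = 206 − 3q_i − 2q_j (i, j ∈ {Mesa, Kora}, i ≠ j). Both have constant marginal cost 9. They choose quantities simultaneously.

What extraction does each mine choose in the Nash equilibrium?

Mine Mesa's profit: π = q_{Mesa}(206 − 3q_{Mesa} − 2q_{Kora}) − 9q_{Mesa}.
∂π/∂q_{Mesa} = 197 − 6q_{Mesa} − 2q_{Kora} = 0 ⇒ q_{Mesa} = 197/6 − (1/3)q_{Kora}.
The game is symmetric, so in equilibrium q_{Kora} = q_{Mesa}: the reaction function gives (4/3)q_{Mesa} = 197/6, hence q_{Mesa} = 24.625.

24.625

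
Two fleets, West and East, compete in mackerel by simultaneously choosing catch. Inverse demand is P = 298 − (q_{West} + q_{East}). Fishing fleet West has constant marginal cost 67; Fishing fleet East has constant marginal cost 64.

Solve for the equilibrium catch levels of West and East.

76, 79

Fishing fleet West's profit: π = q_{West}(298 − (q_{West} + q_{East})) − 67q_{West}.
∂π/∂q_{West} = 231 − 2q_{West} − q_{East} = 0, so q_{West} = 115.5 − 0.5q_{East}.
By the same steps for East: q_{East} = 117 − 0.5q_{West}.
Substituting the second reaction function into the first: q_{West} = 115.5 − 0.5(117 − 0.5q_{West}), which gives 0.75q_{West} = 57 ⇒ q_{West} = 76.
Then q_{East} = 117 − 0.5·76 = 79.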